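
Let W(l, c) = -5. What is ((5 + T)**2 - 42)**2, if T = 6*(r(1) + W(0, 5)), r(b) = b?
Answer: 101761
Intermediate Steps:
T = -24 (T = 6*(1 - 5) = 6*(-4) = -24)
((5 + T)**2 - 42)**2 = ((5 - 24)**2 - 42)**2 = ((-19)**2 - 42)**2 = (361 - 42)**2 = 319**2 = 101761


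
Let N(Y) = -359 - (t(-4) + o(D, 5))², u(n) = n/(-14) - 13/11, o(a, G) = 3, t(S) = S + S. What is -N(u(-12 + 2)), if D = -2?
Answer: 384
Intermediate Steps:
t(S) = 2*S
u(n) = -13/11 - n/14 (u(n) = n*(-1/14) - 13*1/11 = -n/14 - 13/11 = -13/11 - n/14)
N(Y) = -384 (N(Y) = -359 - (2*(-4) + 3)² = -359 - (-8 + 3)² = -359 - 1*(-5)² = -359 - 1*25 = -359 - 25 = -384)
-N(u(-12 + 2)) = -1*(-384) = 384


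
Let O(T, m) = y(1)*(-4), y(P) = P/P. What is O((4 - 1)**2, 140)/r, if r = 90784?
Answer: -1/22696 ≈ -4.4061e-5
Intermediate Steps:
y(P) = 1
O(T, m) = -4 (O(T, m) = 1*(-4) = -4)
O((4 - 1)**2, 140)/r = -4/90784 = -4*1/90784 = -1/22696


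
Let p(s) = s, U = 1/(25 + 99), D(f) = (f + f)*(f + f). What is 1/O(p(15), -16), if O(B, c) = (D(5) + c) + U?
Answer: 124/10417 ≈ 0.011904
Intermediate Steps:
D(f) = 4*f**2 (D(f) = (2*f)*(2*f) = 4*f**2)
U = 1/124 ≈ 0.0080645
O(B, c) = 12401/124 + c (O(B, c) = (4*5**2 + c) + 1/124 = (4*25 + c) + 1/124 = (100 + c) + 1/124 = 12401/124 + c)
1/O(p(15), -16) = 1/(12401/124 - 16) = 1/(10417/124) = 124/10417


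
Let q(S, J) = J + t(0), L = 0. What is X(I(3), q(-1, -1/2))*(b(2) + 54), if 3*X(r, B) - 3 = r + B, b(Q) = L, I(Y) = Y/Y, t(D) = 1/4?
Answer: 135/2 ≈ 67.500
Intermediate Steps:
t(D) = 1/4
q(S, J) = 1/4 + J (q(S, J) = J + 1/4 = 1/4 + J)
I(Y) = 1
b(Q) = 0
X(r, B) = 1 + B/3 + r/3 (X(r, B) = 1 + (r + B)/3 = 1 + (B + r)/3 = 1 + (B/3 + r/3) = 1 + B/3 + r/3)
X(I(3), q(-1, -1/2))*(b(2) + 54) = (1 + (1/4 - 1/2)/3 + (1/3)*1)*(0 + 54) = (1 + (1/4 - 1*1/2)/3 + 1/3)*54 = (1 + (1/4 - 1/2)/3 + 1/3)*54 = (1 + (1/3)*(-1/4) + 1/3)*54 = (1 - 1/12 + 1/3)*54 = (5/4)*54 = 135/2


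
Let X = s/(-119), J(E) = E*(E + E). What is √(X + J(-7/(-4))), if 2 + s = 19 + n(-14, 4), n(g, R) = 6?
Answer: √1343986/476 ≈ 2.4355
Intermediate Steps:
s = 23 (s = -2 + (19 + 6) = -2 + 25 = 23)
J(E) = 2*E² (J(E) = E*(2*E) = 2*E²)
X = -23/119 (X = 23/(-119) = 23*(-1/119) = -23/119 ≈ -0.19328)
√(X + J(-7/(-4))) = √(-23/119 + 2*(-7/(-4))²) = √(-23/119 + 2*(-7*(-¼))²) = √(-23/119 + 2*(7/4)²) = √(-23/119 + 2*(49/16)) = √(-23/119 + 49/8) = √(5647/952) = √1343986/476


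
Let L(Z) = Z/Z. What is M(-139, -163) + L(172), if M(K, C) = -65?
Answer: -64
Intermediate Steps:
L(Z) = 1
M(-139, -163) + L(172) = -65 + 1 = -64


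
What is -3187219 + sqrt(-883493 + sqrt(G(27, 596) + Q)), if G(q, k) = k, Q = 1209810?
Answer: -3187219 + I*sqrt(883493 - sqrt(1210406)) ≈ -3.1872e+6 + 939.36*I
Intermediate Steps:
-3187219 + sqrt(-883493 + sqrt(G(27, 596) + Q)) = -3187219 + sqrt(-883493 + sqrt(596 + 1209810)) = -3187219 + sqrt(-883493 + sqrt(1210406))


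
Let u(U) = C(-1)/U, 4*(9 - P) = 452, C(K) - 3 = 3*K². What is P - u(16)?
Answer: -835/8 ≈ -104.38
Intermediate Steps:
C(K) = 3 + 3*K²
P = -104 (P = 9 - ¼*452 = 9 - 113 = -104)
u(U) = 6/U (u(U) = (3 + 3*(-1)²)/U = (3 + 3*1)/U = (3 + 3)/U = 6/U)
P - u(16) = -104 - 6/16 = -104 - 1*3/8 = -104 - 3/8 = -835/8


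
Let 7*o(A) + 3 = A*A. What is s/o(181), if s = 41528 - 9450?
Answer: 112273/16379 ≈ 6.8547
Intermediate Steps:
s = 32078
o(A) = -3/7 + A**2/7 (o(A) = -3/7 + (A*A)/7 = -3/7 + A**2/7)
s/o(181) = 32078/(-3/7 + (1/7)*181**2) = 32078/(-3/7 + (1/7)*32761) = 32078/(-3/7 + 32761/7) = 32078/(32758/7) = 32078*(7/32758) = 112273/16379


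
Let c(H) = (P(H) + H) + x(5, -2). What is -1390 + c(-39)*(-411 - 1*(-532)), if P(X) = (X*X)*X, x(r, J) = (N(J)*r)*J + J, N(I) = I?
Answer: -7181530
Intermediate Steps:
x(r, J) = J + r*J**2 (x(r, J) = (J*r)*J + J = r*J**2 + J = J + r*J**2)
P(X) = X**3 (P(X) = X**2*X = X**3)
c(H) = 18 + H + H**3 (c(H) = (H**3 + H) - 2*(1 - 2*5) = (H + H**3) - 2*(1 - 10) = (H + H**3) - 2*(-9) = (H + H**3) + 18 = 18 + H + H**3)
-1390 + c(-39)*(-411 - 1*(-532)) = -1390 + (18 - 39 + (-39)**3)*(-411 - 1*(-532)) = -1390 + (18 - 39 - 59319)*(-411 + 532) = -1390 - 59340*121 = -1390 - 7180140 = -7181530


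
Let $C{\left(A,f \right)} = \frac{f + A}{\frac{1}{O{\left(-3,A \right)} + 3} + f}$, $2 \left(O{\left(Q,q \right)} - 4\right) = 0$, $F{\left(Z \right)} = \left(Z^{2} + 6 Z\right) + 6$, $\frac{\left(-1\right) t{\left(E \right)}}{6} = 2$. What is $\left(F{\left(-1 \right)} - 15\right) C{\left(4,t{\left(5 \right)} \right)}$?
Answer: $- \frac{784}{83} \approx -9.4458$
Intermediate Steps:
$t{\left(E \right)} = -12$ ($t{\left(E \right)} = \left(-6\right) 2 = -12$)
$F{\left(Z \right)} = 6 + Z^{2} + 6 Z$
$O{\left(Q,q \right)} = 4$ ($O{\left(Q,q \right)} = 4 + \frac{1}{2} \cdot 0 = 4 + 0 = 4$)
$C{\left(A,f \right)} = \frac{A + f}{\frac{1}{7} + f}$ ($C{\left(A,f \right)} = \frac{f + A}{\frac{1}{4 + 3} + f} = \frac{A + f}{\frac{1}{7} + f}$)
$\left(F{\left(-1 \right)} - 15\right) C{\left(4,t{\left(5 \right)} \right)} = \left(\left(6 + \left(-1\right)^{2} + 6 \left(-1\right)\right) - 15\right) \frac{7 \left(4 - 12\right)}{1 + 7 \left(-12\right)} = \left(\left(6 + 1 - 6\right) - 15\right) 7 \frac{1}{1 - 84} \left(-8\right) = \left(1 - 15\right) 7 \frac{1}{-83} \left(-8\right) = - 14 \cdot 7 \left(- \frac{1}{83}\right) \left(-8\right) = \left(-14\right) \frac{56}{83} = - \frac{784}{83}$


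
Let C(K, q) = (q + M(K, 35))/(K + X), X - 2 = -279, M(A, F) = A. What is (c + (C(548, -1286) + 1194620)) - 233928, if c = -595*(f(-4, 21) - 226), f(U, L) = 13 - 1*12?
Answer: 296626919/271 ≈ 1.0946e+6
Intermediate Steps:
X = -277 (X = 2 - 279 = -277)
f(U, L) = 1 (f(U, L) = 13 - 12 = 1)
C(K, q) = (K + q)/(-277 + K) (C(K, q) = (q + K)/(K - 277) = (K + q)/(-277 + K))
c = 133875 (c = -595*(1 - 226) = -595*(-225) = 133875)
(c + (C(548, -1286) + 1194620)) - 233928 = (133875 + ((548 - 1286)/(-277 + 548) + 1194620)) - 233928 = (133875 + (-738/271 + 1194620)) - 233928 = (133875 + 323741282/271) - 233928 = 360021407/271 - 233928 = 296626919/271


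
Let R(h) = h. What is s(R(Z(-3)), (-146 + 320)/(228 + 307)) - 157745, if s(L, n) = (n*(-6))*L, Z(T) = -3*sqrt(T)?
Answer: -157745 + 3132*I*sqrt(3)/535 ≈ -1.5775e+5 + 10.14*I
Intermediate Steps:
s(L, n) = -6*L*n (s(L, n) = (-6*n)*L = -6*L*n)
s(R(Z(-3)), (-146 + 320)/(228 + 307)) - 157745 = -6*(-3*I*sqrt(3))*(-146 + 320)/(228 + 307) - 157745 = -6*(-3*I*sqrt(3))*174/535 - 157745 = 3132*I*sqrt(3)/535 - 157745 = -157745 + 3132*I*sqrt(3)/535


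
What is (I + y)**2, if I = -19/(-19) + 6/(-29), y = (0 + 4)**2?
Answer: 237169/841 ≈ 282.01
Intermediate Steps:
y = 16 (y = 4**2 = 16)
I = 23/29 (I = -19*(-1/19) + 6*(-1/29) = 1 - 6/29 = 23/29 ≈ 0.79310)
(I + y)**2 = (23/29 + 16)**2 = (487/29)**2 = 237169/841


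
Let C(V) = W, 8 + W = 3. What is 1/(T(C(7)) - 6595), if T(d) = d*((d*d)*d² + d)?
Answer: -1/9695 ≈ -0.00010315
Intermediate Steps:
W = -5 (W = -8 + 3 = -5)
C(V) = -5
T(d) = d*(d + d⁴) (T(d) = d*(d²*d² + d) = d*(d⁴ + d) = d*(d + d⁴))
1/(T(C(7)) - 6595) = 1/(((-5)² + (-5)⁵) - 6595) = 1/((25 - 3125) - 6595) = 1/(-3100 - 6595) = 1/(-9695) = -1/9695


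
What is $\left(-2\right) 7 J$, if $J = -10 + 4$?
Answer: $84$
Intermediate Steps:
$J = -6$
$\left(-2\right) 7 J = \left(-2\right) 7 \left(-6\right) = \left(-14\right) \left(-6\right) = 84$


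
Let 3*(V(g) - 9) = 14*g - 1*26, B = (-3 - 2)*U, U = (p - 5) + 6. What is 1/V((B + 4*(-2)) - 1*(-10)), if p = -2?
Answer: 1/33 ≈ 0.030303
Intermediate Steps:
U = -1 (U = (-2 - 5) + 6 = -7 + 6 = -1)
B = 5 (B = (-3 - 2)*(-1) = -5*(-1) = 5)
V(g) = ⅓ + 14*g/3 (V(g) = 9 + (14*g - 1*26)/3 = 9 + (14*g - 26)/3 = 9 + (-26 + 14*g)/3 = 9 + (-26/3 + 14*g/3) = ⅓ + 14*g/3)
1/V((B + 4*(-2)) - 1*(-10)) = 1/(⅓ + 14*((5 + 4*(-2)) - 1*(-10))/3) = 1/(⅓ + 14*((5 - 8) + 10)/3) = 1/(⅓ + 14*(-3 + 10)/3) = 1/(⅓ + (14/3)*7) = 1/(⅓ + 98/3) = 1/33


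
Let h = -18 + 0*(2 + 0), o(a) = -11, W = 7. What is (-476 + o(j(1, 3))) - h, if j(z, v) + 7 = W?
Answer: -469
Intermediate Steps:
j(z, v) = 0 (j(z, v) = -7 + 7 = 0)
h = -18 (h = -18 + 0*2 = -18 + 0 = -18)
(-476 + o(j(1, 3))) - h = (-476 - 11) - 1*(-18) = -487 + 18 = -469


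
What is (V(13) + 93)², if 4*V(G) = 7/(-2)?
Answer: 543169/64 ≈ 8487.0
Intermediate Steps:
V(G) = -7/8 (V(G) = (7/(-2))/4 = (7*(-½))/4 = (¼)*(-7/2) = -7/8)
(V(13) + 93)² = (-7/8 + 93)² = (737/8)² = 543169/64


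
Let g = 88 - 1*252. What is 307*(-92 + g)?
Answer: -78592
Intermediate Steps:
g = -164 (g = 88 - 252 = -164)
307*(-92 + g) = 307*(-92 - 164) = 307*(-256) = -78592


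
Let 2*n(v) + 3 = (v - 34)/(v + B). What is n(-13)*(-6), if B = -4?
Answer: 12/17 ≈ 0.70588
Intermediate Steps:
n(v) = -3/2 + (-34 + v)/(2*(-4 + v)) (n(v) = -3/2 + ((v - 34)/(v - 4))/2 = -3/2 + ((-34 + v)/(-4 + v))/2 = -3/2 + (-34 + v)/(2*(-4 + v)))
n(-13)*(-6) = ((-11 - 1*(-13))/(-4 - 13))*(-6) = ((-11 + 13)/(-17))*(-6) = -1/17*2*(-6) = -2/17*(-6) = 12/17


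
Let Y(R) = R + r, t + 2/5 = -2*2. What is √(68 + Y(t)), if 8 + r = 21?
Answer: √1915/5 ≈ 8.7521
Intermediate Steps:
r = 13 (r = -8 + 21 = 13)
t = -22/5 (t = -⅖ - 2*2 = -⅖ - 4 = -22/5 ≈ -4.4000)
Y(R) = 13 + R (Y(R) = R + 13 = 13 + R)
√(68 + Y(t)) = √(68 + (13 - 22/5)) = √(68 + 43/5) = √(383/5) = √1915/5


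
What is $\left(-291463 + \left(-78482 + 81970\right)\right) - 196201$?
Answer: $-484176$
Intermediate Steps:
$\left(-291463 + \left(-78482 + 81970\right)\right) - 196201 = \left(-291463 + 3488\right) - 196201 = -287975 - 196201 = -484176$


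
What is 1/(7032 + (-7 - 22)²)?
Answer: 1/7873 ≈ 0.00012702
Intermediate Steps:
1/(7032 + (-7 - 22)²) = 1/(7032 + (-29)²) = 1/(7032 + 841) = 1/7873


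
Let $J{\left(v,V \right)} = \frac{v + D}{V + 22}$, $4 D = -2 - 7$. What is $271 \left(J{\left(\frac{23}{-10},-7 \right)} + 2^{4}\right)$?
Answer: $\frac{1276139}{300} \approx 4253.8$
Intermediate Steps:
$D = - \frac{9}{4}$ ($D = \frac{-2 - 7}{4} = \frac{1}{4} \left(-9\right) = - \frac{9}{4} \approx -2.25$)
$J{\left(v,V \right)} = \frac{- \frac{9}{4} + v}{22 + V}$ ($J{\left(v,V \right)} = \frac{v - \frac{9}{4}}{V + 22} = \frac{- \frac{9}{4} + v}{22 + V}$)
$271 \left(J{\left(\frac{23}{-10},-7 \right)} + 2^{4}\right) = 271 \left(\frac{- \frac{9}{4} + \frac{23}{-10}}{22 - 7} + 2^{4}\right) = 271 \left(\frac{- \frac{9}{4} + 23 \left(- \frac{1}{10}\right)}{15} + 16\right) = 271 \left(\frac{- \frac{9}{4} - \frac{23}{10}}{15} + 16\right) = 271 \left(\frac{1}{15} \left(- \frac{91}{20}\right) + 16\right) = 271 \left(- \frac{91}{300} + 16\right) = 271 \cdot \frac{4709}{300} = \frac{1276139}{300}$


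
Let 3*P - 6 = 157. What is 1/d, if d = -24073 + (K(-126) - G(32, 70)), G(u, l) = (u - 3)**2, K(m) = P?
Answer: -3/74579 ≈ -4.0226e-5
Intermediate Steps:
P = 163/3 (P = 2 + (1/3)*157 = 2 + 157/3 = 163/3 ≈ 54.333)
K(m) = 163/3
G(u, l) = (-3 + u)**2
d = -74579/3 (d = -24073 + (163/3 - (-3 + 32)**2) = -24073 + (163/3 - 1*29**2) = -24073 + (163/3 - 1*841) = -24073 + (163/3 - 841) = -24073 - 2360/3 = -74579/3 ≈ -24860.)
1/d = 1/(-74579/3) = -3/74579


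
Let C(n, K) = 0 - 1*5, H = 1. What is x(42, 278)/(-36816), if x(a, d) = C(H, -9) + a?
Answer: -37/36816 ≈ -0.0010050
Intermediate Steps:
C(n, K) = -5 (C(n, K) = 0 - 5 = -5)
x(a, d) = -5 + a
x(42, 278)/(-36816) = (-5 + 42)/(-36816) = 37*(-1/36816) = -37/36816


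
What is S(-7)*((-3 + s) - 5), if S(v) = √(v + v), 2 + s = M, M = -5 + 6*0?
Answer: -15*I*√14 ≈ -56.125*I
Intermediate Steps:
M = -5 (M = -5 + 0 = -5)
s = -7 (s = -2 - 5 = -7)
S(v) = √2*√v (S(v) = √(2*v) = √2*√v)
S(-7)*((-3 + s) - 5) = (√2*√(-7))*((-3 - 7) - 5) = (√2*(I*√7))*(-10 - 5) = (I*√14)*(-15) = -15*I*√14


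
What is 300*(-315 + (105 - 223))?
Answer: -129900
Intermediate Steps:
300*(-315 + (105 - 223)) = 300*(-315 - 118) = 300*(-433) = -129900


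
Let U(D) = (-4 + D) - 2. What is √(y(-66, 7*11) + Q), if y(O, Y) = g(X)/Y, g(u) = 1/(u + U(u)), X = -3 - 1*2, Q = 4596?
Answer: √435994867/308 ≈ 67.794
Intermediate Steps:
X = -5 (X = -3 - 2 = -5)
U(D) = -6 + D
g(u) = 1/(-6 + 2*u) (g(u) = 1/(u + (-6 + u)) = 1/(-6 + 2*u))
y(O, Y) = -1/(16*Y) (y(O, Y) = (1/(2*(-3 - 5)))/Y = ((½)/(-8))/Y = ((½)*(-⅛))/Y = -1/(16*Y))
√(y(-66, 7*11) + Q) = √(-1/(16*(7*11)) + 4596) = √(-1/16/77 + 4596) = √(-1/16*1/77 + 4596) = √(-1/1232 + 4596) = √(5662271/1232) = √435994867/308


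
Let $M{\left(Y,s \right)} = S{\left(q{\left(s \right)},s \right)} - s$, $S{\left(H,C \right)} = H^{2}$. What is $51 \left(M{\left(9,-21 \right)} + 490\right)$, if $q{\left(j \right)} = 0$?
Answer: $26061$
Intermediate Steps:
$M{\left(Y,s \right)} = - s$ ($M{\left(Y,s \right)} = 0^{2} - s = 0 - s = - s$)
$51 \left(M{\left(9,-21 \right)} + 490\right) = 51 \left(\left(-1\right) \left(-21\right) + 490\right) = 51 \left(21 + 490\right) = 51 \cdot 511 = 26061$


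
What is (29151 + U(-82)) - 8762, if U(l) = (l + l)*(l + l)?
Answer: 47285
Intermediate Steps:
U(l) = 4*l**2 (U(l) = (2*l)*(2*l) = 4*l**2)
(29151 + U(-82)) - 8762 = (29151 + 4*(-82)**2) - 8762 = (29151 + 4*6724) - 8762 = (29151 + 26896) - 8762 = 56047 - 8762 = 47285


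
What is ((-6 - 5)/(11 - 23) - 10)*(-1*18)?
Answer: 327/2 ≈ 163.50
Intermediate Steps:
((-6 - 5)/(11 - 23) - 10)*(-1*18) = (-11/(-12) - 10)*(-18) = (-11*(-1/12) - 10)*(-18) = (11/12 - 10)*(-18) = -109/12*(-18) = 327/2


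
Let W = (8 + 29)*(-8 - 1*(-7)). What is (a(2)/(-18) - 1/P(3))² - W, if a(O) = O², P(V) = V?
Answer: 3022/81 ≈ 37.309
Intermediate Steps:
W = -37 (W = 37*(-8 + 7) = 37*(-1) = -37)
(a(2)/(-18) - 1/P(3))² - W = (2²/(-18) - 1/3)² - 1*(-37) = (4*(-1/18) - 1*⅓)² + 37 = (-2/9 - ⅓)² + 37 = (-5/9)² + 37 = 25/81 + 37 = 3022/81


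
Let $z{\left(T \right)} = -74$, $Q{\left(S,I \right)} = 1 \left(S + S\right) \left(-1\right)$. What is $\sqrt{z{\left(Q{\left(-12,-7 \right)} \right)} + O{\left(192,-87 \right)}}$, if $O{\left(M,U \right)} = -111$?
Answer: $i \sqrt{185} \approx 13.601 i$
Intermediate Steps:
$Q{\left(S,I \right)} = - 2 S$ ($Q{\left(S,I \right)} = 1 \cdot 2 S \left(-1\right) = 2 S \left(-1\right) = - 2 S$)
$\sqrt{z{\left(Q{\left(-12,-7 \right)} \right)} + O{\left(192,-87 \right)}} = \sqrt{-74 - 111} = \sqrt{-185} = i \sqrt{185}$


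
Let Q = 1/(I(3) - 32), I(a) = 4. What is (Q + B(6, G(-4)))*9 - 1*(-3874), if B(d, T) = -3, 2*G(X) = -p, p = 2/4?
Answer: 107707/28 ≈ 3846.7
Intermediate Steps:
p = 1/2 (p = 2*(1/4) = 1/2 ≈ 0.50000)
G(X) = -1/4 (G(X) = (-1*1/2)/2 = (1/2)*(-1/2) = -1/4)
Q = -1/28 (Q = 1/(4 - 32) = 1/(-28) = -1/28 ≈ -0.035714)
(Q + B(6, G(-4)))*9 - 1*(-3874) = (-1/28 - 3)*9 - 1*(-3874) = -85/28*9 + 3874 = -765/28 + 3874 = 107707/28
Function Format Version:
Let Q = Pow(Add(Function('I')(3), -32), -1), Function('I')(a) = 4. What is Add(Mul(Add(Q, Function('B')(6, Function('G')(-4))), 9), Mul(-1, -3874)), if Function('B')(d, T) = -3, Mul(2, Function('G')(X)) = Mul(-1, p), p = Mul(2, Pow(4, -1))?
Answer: Rational(107707, 28) ≈ 3846.7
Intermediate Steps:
p = Rational(1, 2) (p = Mul(2, Rational(1, 4)) = Rational(1, 2) ≈ 0.50000)
Function('G')(X) = Rational(-1, 4) (Function('G')(X) = Mul(Rational(1, 2), Mul(-1, Rational(1, 2))) = Mul(Rational(1, 2), Rational(-1, 2)) = Rational(-1, 4))
Q = Rational(-1, 28) (Q = Pow(Add(4, -32), -1) = Pow(-28, -1) = Rational(-1, 28) ≈ -0.035714)
Add(Mul(Add(Q, Function('B')(6, Function('G')(-4))), 9), Mul(-1, -3874)) = Add(Mul(Add(Rational(-1, 28), -3), 9), Mul(-1, -3874)) = Add(Mul(Rational(-85, 28), 9), 3874) = Add(Rational(-765, 28), 3874) = Rational(107707, 28)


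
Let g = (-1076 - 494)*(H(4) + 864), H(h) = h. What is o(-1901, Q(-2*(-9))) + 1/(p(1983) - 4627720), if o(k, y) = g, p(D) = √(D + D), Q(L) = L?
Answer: -14592292621721752780/10707896197217 - √3966/21415792394434 ≈ -1.3628e+6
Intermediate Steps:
p(D) = √2*√D (p(D) = √(2*D) = √2*√D)
g = -1362760 (g = (-1076 - 494)*(4 + 864) = -1570*868 = -1362760)
o(k, y) = -1362760
o(-1901, Q(-2*(-9))) + 1/(p(1983) - 4627720) = -1362760 + 1/(√2*√1983 - 4627720) = -1362760 + 1/(√3966 - 4627720) = -1362760 + 1/(-4627720 + √3966)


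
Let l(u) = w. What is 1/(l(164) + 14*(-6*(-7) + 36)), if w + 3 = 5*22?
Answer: 1/1199 ≈ 0.00083403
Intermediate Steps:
w = 107 (w = -3 + 5*22 = -3 + 110 = 107)
l(u) = 107
1/(l(164) + 14*(-6*(-7) + 36)) = 1/(107 + 14*(-6*(-7) + 36)) = 1/(107 + 14*(42 + 36)) = 1/(107 + 14*78) = 1/(107 + 1092) = 1/1199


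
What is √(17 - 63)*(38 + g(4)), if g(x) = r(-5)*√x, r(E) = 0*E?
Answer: 38*I*√46 ≈ 257.73*I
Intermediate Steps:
r(E) = 0
g(x) = 0 (g(x) = 0*√x = 0)
√(17 - 63)*(38 + g(4)) = √(17 - 63)*(38 + 0) = √(-46)*38 = (I*√46)*38 = 38*I*√46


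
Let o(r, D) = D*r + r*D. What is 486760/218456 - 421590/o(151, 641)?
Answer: 133069330/2643071837 ≈ 0.050346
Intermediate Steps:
o(r, D) = 2*D*r (o(r, D) = D*r + D*r = 2*D*r)
486760/218456 - 421590/o(151, 641) = 486760/218456 - 421590/(2*641*151) = 486760*(1/218456) - 421590/193582 = 60845/27307 - 421590*1/193582 = 60845/27307 - 210795/96791 = 133069330/2643071837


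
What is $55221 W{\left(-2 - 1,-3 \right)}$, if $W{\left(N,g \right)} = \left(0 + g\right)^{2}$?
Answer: $496989$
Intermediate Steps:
$W{\left(N,g \right)} = g^{2}$
$55221 W{\left(-2 - 1,-3 \right)} = 55221 \left(-3\right)^{2} = 55221 \cdot 9 = 496989$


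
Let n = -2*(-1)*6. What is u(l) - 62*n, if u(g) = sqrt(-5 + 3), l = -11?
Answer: -744 + I*sqrt(2) ≈ -744.0 + 1.4142*I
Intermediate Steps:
n = 12 (n = 2*6 = 12)
u(g) = I*sqrt(2) (u(g) = sqrt(-2) = I*sqrt(2))
u(l) - 62*n = I*sqrt(2) - 62*12 = I*sqrt(2) - 744 = -744 + I*sqrt(2)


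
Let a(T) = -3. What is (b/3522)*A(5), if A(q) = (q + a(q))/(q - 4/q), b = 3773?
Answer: 2695/5283 ≈ 0.51013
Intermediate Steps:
A(q) = (-3 + q)/(q - 4/q) (A(q) = (q - 3)/(q - 4/q) = (-3 + q)/(q - 4/q))
(b/3522)*A(5) = (3773/3522)*(5*(-3 + 5)/(-4 + 5²)) = (3773*(1/3522))*(5*2/(-4 + 25)) = 3773*(5*2/21)/3522 = 3773*(5*(1/21)*2)/3522 = (3773/3522)*(10/21) = 2695/5283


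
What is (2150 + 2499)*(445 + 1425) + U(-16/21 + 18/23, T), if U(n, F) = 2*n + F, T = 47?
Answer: 4199046011/483 ≈ 8.6937e+6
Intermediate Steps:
U(n, F) = F + 2*n
(2150 + 2499)*(445 + 1425) + U(-16/21 + 18/23, T) = (2150 + 2499)*(445 + 1425) + (47 + 2*(-16/21 + 18/23)) = 4649*1870 + (47 + 2*(-16*1/21 + 18*(1/23))) = 8693630 + (47 + 2*(-16/21 + 18/23)) = 8693630 + (47 + 2*(10/483)) = 8693630 + (47 + 20/483) = 8693630 + 22721/483 = 4199046011/483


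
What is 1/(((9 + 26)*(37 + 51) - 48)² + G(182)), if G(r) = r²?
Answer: 1/9226148 ≈ 1.0839e-7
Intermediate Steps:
1/(((9 + 26)*(37 + 51) - 48)² + G(182)) = 1/(((9 + 26)*(37 + 51) - 48)² + 182²) = 1/((35*88 - 48)² + 33124) = 1/((3080 - 48)² + 33124) = 1/(3032² + 33124) = 1/(9193024 + 33124) = 1/9226148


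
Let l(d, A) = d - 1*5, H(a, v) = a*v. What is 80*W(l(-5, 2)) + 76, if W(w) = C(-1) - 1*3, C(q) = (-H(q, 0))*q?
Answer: -164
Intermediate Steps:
l(d, A) = -5 + d (l(d, A) = d - 5 = -5 + d)
C(q) = 0 (C(q) = (-q*0)*q = (-1*0)*q = 0*q = 0)
W(w) = -3 (W(w) = 0 - 1*3 = 0 - 3 = -3)
80*W(l(-5, 2)) + 76 = 80*(-3) + 76 = -240 + 76 = -164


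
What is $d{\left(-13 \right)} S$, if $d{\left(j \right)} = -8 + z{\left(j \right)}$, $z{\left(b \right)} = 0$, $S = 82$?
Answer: $-656$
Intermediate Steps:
$d{\left(j \right)} = -8$ ($d{\left(j \right)} = -8 + 0 = -8$)
$d{\left(-13 \right)} S = \left(-8\right) 82 = -656$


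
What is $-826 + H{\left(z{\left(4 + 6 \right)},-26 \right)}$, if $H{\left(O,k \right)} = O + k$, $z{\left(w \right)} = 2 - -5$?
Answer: $-845$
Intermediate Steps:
$z{\left(w \right)} = 7$ ($z{\left(w \right)} = 2 + 5 = 7$)
$-826 + H{\left(z{\left(4 + 6 \right)},-26 \right)} = -826 + \left(7 - 26\right) = -826 - 19 = -845$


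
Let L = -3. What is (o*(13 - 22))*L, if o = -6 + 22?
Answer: 432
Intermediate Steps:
o = 16
(o*(13 - 22))*L = (16*(13 - 22))*(-3) = (16*(-9))*(-3) = -144*(-3) = 432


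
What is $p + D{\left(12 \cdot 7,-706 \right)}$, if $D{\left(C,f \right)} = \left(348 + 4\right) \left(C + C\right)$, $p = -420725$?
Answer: $-361589$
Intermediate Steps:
$D{\left(C,f \right)} = 704 C$ ($D{\left(C,f \right)} = 352 \cdot 2 C = 704 C$)
$p + D{\left(12 \cdot 7,-706 \right)} = -420725 + 704 \cdot 12 \cdot 7 = -420725 + 704 \cdot 84 = -420725 + 59136 = -361589$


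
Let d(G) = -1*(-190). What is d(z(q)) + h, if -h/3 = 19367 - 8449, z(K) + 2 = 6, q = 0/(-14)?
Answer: -32564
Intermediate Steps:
q = 0 (q = 0*(-1/14) = 0)
z(K) = 4 (z(K) = -2 + 6 = 4)
d(G) = 190
h = -32754 (h = -3*(19367 - 8449) = -3*10918 = -32754)
d(z(q)) + h = 190 - 32754 = -32564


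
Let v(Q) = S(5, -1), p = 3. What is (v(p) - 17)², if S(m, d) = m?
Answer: 144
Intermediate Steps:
v(Q) = 5
(v(p) - 17)² = (5 - 17)² = (-12)² = 144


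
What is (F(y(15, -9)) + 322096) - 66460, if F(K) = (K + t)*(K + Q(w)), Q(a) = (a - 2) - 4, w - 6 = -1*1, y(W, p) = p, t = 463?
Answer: 251096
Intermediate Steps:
w = 5 (w = 6 - 1*1 = 6 - 1 = 5)
Q(a) = -6 + a (Q(a) = (-2 + a) - 4 = -6 + a)
F(K) = (-1 + K)*(463 + K) (F(K) = (K + 463)*(K + (-6 + 5)) = (463 + K)*(K - 1) = (463 + K)*(-1 + K) = (-1 + K)*(463 + K))
(F(y(15, -9)) + 322096) - 66460 = ((-463 + (-9)**2 + 462*(-9)) + 322096) - 66460 = ((-463 + 81 - 4158) + 322096) - 66460 = (-4540 + 322096) - 66460 = 317556 - 66460 = 251096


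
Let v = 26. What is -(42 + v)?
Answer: -68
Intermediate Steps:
-(42 + v) = -(42 + 26) = -1*68 = -68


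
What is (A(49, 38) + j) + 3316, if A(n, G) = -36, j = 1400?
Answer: 4680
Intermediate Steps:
(A(49, 38) + j) + 3316 = (-36 + 1400) + 3316 = 1364 + 3316 = 4680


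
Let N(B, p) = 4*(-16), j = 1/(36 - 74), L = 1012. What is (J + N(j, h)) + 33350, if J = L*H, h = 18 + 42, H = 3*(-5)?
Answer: 18106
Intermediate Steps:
H = -15
h = 60
J = -15180 (J = 1012*(-15) = -15180)
j = -1/38 (j = 1/(-38) = -1/38 ≈ -0.026316)
N(B, p) = -64
(J + N(j, h)) + 33350 = (-15180 - 64) + 33350 = -15244 + 33350 = 18106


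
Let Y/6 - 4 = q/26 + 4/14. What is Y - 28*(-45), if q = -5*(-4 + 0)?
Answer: 117420/91 ≈ 1290.3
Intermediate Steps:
q = 20 (q = -5*(-4) = 20)
Y = 2760/91 (Y = 24 + 6*(20/26 + 4/14) = 24 + 6*(20*(1/26) + 4*(1/14)) = 24 + 6*(10/13 + 2/7) = 24 + 6*(96/91) = 24 + 576/91 = 2760/91 ≈ 30.330)
Y - 28*(-45) = 2760/91 - 28*(-45) = 2760/91 + 1260 = 117420/91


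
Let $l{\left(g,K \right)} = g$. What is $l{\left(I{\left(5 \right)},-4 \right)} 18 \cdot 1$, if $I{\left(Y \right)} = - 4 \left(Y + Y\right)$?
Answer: $-720$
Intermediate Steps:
$I{\left(Y \right)} = - 8 Y$ ($I{\left(Y \right)} = - 4 \cdot 2 Y = - 8 Y$)
$l{\left(I{\left(5 \right)},-4 \right)} 18 \cdot 1 = \left(-8\right) 5 \cdot 18 \cdot 1 = \left(-40\right) 18 \cdot 1 = \left(-720\right) 1 = -720$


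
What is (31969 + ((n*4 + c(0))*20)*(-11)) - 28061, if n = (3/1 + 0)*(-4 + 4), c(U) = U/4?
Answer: 3908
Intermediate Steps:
c(U) = U/4 (c(U) = U*(1/4) = U/4)
n = 0 (n = (3*1 + 0)*0 = (3 + 0)*0 = 3*0 = 0)
(31969 + ((n*4 + c(0))*20)*(-11)) - 28061 = (31969 + ((0*4 + (1/4)*0)*20)*(-11)) - 28061 = (31969 + ((0 + 0)*20)*(-11)) - 28061 = (31969 + (0*20)*(-11)) - 28061 = (31969 + 0*(-11)) - 28061 = (31969 + 0) - 28061 = 31969 - 28061 = 3908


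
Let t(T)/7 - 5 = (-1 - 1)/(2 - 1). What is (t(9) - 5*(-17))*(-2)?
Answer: -212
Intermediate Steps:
t(T) = 21 (t(T) = 35 + 7*((-1 - 1)/(2 - 1)) = 35 + 7*(-2/1) = 35 + 7*(-2*1) = 35 + 7*(-2) = 35 - 14 = 21)
(t(9) - 5*(-17))*(-2) = (21 - 5*(-17))*(-2) = (21 - 1*(-85))*(-2) = (21 + 85)*(-2) = 106*(-2) = -212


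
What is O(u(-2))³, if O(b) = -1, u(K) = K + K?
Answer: -1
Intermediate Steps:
u(K) = 2*K
O(u(-2))³ = (-1)³ = -1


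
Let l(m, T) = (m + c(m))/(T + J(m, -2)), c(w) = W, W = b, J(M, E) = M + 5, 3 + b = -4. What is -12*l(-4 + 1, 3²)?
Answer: 120/11 ≈ 10.909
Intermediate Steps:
b = -7 (b = -3 - 4 = -7)
J(M, E) = 5 + M
W = -7
c(w) = -7
l(m, T) = (-7 + m)/(5 + T + m) (l(m, T) = (m - 7)/(T + (5 + m)) = (-7 + m)/(5 + T + m))
-12*l(-4 + 1, 3²) = -12*(-7 + (-4 + 1))/(5 + 3² + (-4 + 1)) = -12*(-7 - 3)/(5 + 9 - 3) = -12*(-10)/11 = -12*(-10/11) = 120/11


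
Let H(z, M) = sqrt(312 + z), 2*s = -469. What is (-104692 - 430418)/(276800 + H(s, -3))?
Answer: -19749126400/10215765323 + 35674*sqrt(310)/10215765323 ≈ -1.9331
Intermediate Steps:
s = -469/2 (s = (1/2)*(-469) = -469/2 ≈ -234.50)
(-104692 - 430418)/(276800 + H(s, -3)) = (-104692 - 430418)/(276800 + sqrt(312 - 469/2)) = -535110/(276800 + sqrt(155/2)) = -535110/(276800 + sqrt(310)/2)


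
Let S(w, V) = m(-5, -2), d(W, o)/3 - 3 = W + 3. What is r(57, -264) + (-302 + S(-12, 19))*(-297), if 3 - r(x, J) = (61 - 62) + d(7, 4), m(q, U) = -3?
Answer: 90550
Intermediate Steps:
d(W, o) = 18 + 3*W (d(W, o) = 9 + 3*(W + 3) = 9 + 3*(3 + W) = 9 + (9 + 3*W) = 18 + 3*W)
r(x, J) = -35 (r(x, J) = 3 - ((61 - 62) + (18 + 3*7)) = 3 - (-1 + (18 + 21)) = 3 - (-1 + 39) = 3 - 1*38 = 3 - 38 = -35)
S(w, V) = -3
r(57, -264) + (-302 + S(-12, 19))*(-297) = -35 + (-302 - 3)*(-297) = -35 - 305*(-297) = -35 + 90585 = 90550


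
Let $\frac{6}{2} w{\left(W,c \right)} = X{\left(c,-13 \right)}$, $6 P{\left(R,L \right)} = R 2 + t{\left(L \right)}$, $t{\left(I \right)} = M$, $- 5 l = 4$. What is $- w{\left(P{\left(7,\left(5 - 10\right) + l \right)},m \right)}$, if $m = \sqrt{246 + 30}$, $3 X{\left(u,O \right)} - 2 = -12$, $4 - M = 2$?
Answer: $\frac{10}{9} \approx 1.1111$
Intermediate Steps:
$M = 2$ ($M = 4 - 2 = 2$)
$X{\left(u,O \right)} = - \frac{10}{3}$ ($X{\left(u,O \right)} = \frac{2}{3} + \frac{1}{3} \left(-12\right) = \frac{2}{3} - 4 = - \frac{10}{3}$)
$l = - \frac{4}{5}$ ($l = \left(- \frac{1}{5}\right) 4 = - \frac{4}{5} \approx -0.8$)
$t{\left(I \right)} = 2$
$m = 2 \sqrt{69}$ ($m = \sqrt{276} = 2 \sqrt{69} \approx 16.613$)
$P{\left(R,L \right)} = \frac{1}{3} + \frac{R}{3}$ ($P{\left(R,L \right)} = \frac{R 2 + 2}{6} = \frac{2 R + 2}{6} = \frac{2 + 2 R}{6} = \frac{1}{3} + \frac{R}{3}$)
$w{\left(W,c \right)} = - \frac{10}{9}$ ($w{\left(W,c \right)} = \frac{1}{3} \left(- \frac{10}{3}\right) = - \frac{10}{9}$)
$- w{\left(P{\left(7,\left(5 - 10\right) + l \right)},m \right)} = \left(-1\right) \left(- \frac{10}{9}\right) = \frac{10}{9}$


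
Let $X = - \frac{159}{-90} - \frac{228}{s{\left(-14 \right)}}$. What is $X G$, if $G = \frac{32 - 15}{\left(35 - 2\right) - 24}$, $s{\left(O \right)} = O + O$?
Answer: $\frac{35377}{1890} \approx 18.718$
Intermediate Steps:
$s{\left(O \right)} = 2 O$
$X = \frac{2081}{210}$ ($X = - \frac{159}{-90} - \frac{228}{2 \left(-14\right)} = \left(-159\right) \left(- \frac{1}{90}\right) - \frac{228}{-28} = \frac{53}{30} - - \frac{57}{7} = \frac{53}{30} + \frac{57}{7} = \frac{2081}{210} \approx 9.9095$)
$G = \frac{17}{9}$ ($G = \frac{17}{\left(35 - 2\right) - 24} = \frac{17}{33 - 24} = \frac{17}{9} \approx 1.8889$)
$X G = \frac{2081}{210} \cdot \frac{17}{9} = \frac{35377}{1890}$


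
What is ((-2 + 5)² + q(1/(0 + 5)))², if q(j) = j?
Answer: 2116/25 ≈ 84.640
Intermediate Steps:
((-2 + 5)² + q(1/(0 + 5)))² = ((-2 + 5)² + 1/(0 + 5))² = (3² + 1/5)² = (9 + ⅕)² = (46/5)² = 2116/25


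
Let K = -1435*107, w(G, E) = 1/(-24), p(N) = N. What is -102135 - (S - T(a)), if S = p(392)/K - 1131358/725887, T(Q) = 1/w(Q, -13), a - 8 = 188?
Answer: -1626584590886453/15922331345 ≈ -1.0216e+5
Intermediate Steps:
a = 196 (a = 8 + 188 = 196)
w(G, E) = -1/24
T(Q) = -24 (T(Q) = 1/(-1/24) = -24)
K = -153545
S = -24856987402/15922331345 (S = 392/(-153545) - 1131358/725887 = 392*(-1/153545) - 1131358*1/725887 = -56/21935 - 1131358/725887 = -24856987402/15922331345 ≈ -1.5611)
-102135 - (S - T(a)) = -102135 - (-24856987402/15922331345 - 1*(-24)) = -102135 - (-24856987402/15922331345 + 24) = -102135 - 1*357278964878/15922331345 = -102135 - 357278964878/15922331345 = -1626584590886453/15922331345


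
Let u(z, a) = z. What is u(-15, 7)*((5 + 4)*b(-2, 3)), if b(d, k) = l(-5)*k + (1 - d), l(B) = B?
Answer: 1620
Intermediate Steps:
b(d, k) = 1 - d - 5*k (b(d, k) = -5*k + (1 - d) = 1 - d - 5*k)
u(-15, 7)*((5 + 4)*b(-2, 3)) = -15*(5 + 4)*(1 - 1*(-2) - 5*3) = -135*(1 + 2 - 15) = -135*(-12) = -15*(-108) = 1620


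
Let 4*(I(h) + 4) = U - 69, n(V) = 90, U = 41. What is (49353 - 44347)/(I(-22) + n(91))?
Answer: 5006/79 ≈ 63.367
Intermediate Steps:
I(h) = -11 (I(h) = -4 + (41 - 69)/4 = -4 + (¼)*(-28) = -4 - 7 = -11)
(49353 - 44347)/(I(-22) + n(91)) = (49353 - 44347)/(-11 + 90) = 5006/79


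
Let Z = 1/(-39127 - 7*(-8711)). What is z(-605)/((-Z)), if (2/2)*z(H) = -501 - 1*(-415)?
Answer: 1879100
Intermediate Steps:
z(H) = -86 (z(H) = -501 - 1*(-415) = -501 + 415 = -86)
Z = 1/21850 (Z = 1/(-39127 + 60977) = 1/21850 ≈ 4.5767e-5)
z(-605)/((-Z)) = -86/((-1*1/21850)) = -86/(-1/21850) = -86*(-21850) = 1879100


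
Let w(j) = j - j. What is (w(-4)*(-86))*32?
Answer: 0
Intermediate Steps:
w(j) = 0
(w(-4)*(-86))*32 = (0*(-86))*32 = 0*32 = 0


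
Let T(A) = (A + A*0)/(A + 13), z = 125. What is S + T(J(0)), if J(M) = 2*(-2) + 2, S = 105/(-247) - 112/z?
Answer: -510429/339625 ≈ -1.5029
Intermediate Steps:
S = -40789/30875 (S = 105/(-247) - 112/125 = 105*(-1/247) - 112*1/125 = -105/247 - 112/125 = -40789/30875 ≈ -1.3211)
J(M) = -2 (J(M) = -4 + 2 = -2)
T(A) = A/(13 + A) (T(A) = (A + 0)/(13 + A) = A/(13 + A))
S + T(J(0)) = -40789/30875 - 2/(13 - 2) = -40789/30875 - 2/11 = -510429/339625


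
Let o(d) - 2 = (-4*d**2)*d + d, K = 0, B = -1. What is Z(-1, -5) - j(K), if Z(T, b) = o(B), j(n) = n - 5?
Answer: 10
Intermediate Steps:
j(n) = -5 + n
o(d) = 2 + d - 4*d**3 (o(d) = 2 + ((-4*d**2)*d + d) = 2 + (-4*d**3 + d) = 2 + (d - 4*d**3) = 2 + d - 4*d**3)
Z(T, b) = 5 (Z(T, b) = 2 - 1 - 4*(-1)**3 = 2 - 1 - 4*(-1) = 2 - 1 + 4 = 5)
Z(-1, -5) - j(K) = 5 - (-5 + 0) = 5 - 1*(-5) = 5 + 5 = 10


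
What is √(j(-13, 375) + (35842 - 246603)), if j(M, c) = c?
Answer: I*√210386 ≈ 458.68*I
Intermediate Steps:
√(j(-13, 375) + (35842 - 246603)) = √(375 + (35842 - 246603)) = √(375 - 210761) = √(-210386) = I*√210386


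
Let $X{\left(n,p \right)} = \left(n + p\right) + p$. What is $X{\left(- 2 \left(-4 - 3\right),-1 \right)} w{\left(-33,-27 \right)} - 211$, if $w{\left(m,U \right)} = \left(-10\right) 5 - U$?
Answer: $-487$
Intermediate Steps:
$X{\left(n,p \right)} = n + 2 p$
$w{\left(m,U \right)} = -50 - U$
$X{\left(- 2 \left(-4 - 3\right),-1 \right)} w{\left(-33,-27 \right)} - 211 = \left(- 2 \left(-4 - 3\right) + 2 \left(-1\right)\right) \left(-50 - -27\right) - 211 = \left(\left(-2\right) \left(-7\right) - 2\right) \left(-50 + 27\right) - 211 = \left(14 - 2\right) \left(-23\right) - 211 = 12 \left(-23\right) - 211 = -276 - 211 = -487$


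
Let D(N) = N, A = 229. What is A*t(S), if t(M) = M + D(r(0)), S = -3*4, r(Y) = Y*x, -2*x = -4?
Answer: -2748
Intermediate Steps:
x = 2 (x = -½*(-4) = 2)
r(Y) = 2*Y (r(Y) = Y*2 = 2*Y)
S = -12
t(M) = M (t(M) = M + 2*0 = M + 0 = M)
A*t(S) = 229*(-12) = -2748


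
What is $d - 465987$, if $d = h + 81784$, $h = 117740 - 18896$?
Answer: $-285359$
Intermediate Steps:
$h = 98844$
$d = 180628$ ($d = 98844 + 81784 = 180628$)
$d - 465987 = 180628 - 465987 = -285359$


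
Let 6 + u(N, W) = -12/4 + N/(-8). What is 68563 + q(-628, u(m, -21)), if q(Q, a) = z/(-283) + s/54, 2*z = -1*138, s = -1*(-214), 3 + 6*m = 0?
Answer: 523922027/7641 ≈ 68567.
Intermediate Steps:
m = -1/2 (m = -1/2 + (1/6)*0 = -1/2 + 0 = -1/2 ≈ -0.50000)
s = 214
z = -69 (z = (-1*138)/2 = (1/2)*(-138) = -69)
u(N, W) = -9 - N/8 (u(N, W) = -6 + (-12/4 + N/(-8)) = -6 + (-12*1/4 + N*(-1/8)) = -6 + (-3 - N/8) = -9 - N/8)
q(Q, a) = 32144/7641 (q(Q, a) = -69/(-283) + 214/54 = -69*(-1/283) + 214*(1/54) = 69/283 + 107/27 = 32144/7641)
68563 + q(-628, u(m, -21)) = 68563 + 32144/7641 = 523922027/7641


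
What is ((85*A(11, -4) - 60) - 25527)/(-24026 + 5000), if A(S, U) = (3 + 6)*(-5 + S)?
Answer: 2333/2114 ≈ 1.1036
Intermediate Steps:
A(S, U) = -45 + 9*S (A(S, U) = 9*(-5 + S) = -45 + 9*S)
((85*A(11, -4) - 60) - 25527)/(-24026 + 5000) = ((85*(-45 + 9*11) - 60) - 25527)/(-24026 + 5000) = ((85*(-45 + 99) - 60) - 25527)/(-19026) = ((85*54 - 60) - 25527)*(-1/19026) = ((4590 - 60) - 25527)*(-1/19026) = (4530 - 25527)*(-1/19026) = -20997*(-1/19026) = 2333/2114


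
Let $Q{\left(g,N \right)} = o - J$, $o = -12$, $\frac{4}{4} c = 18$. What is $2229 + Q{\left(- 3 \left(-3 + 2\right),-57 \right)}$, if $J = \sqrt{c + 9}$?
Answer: $2217 - 3 \sqrt{3} \approx 2211.8$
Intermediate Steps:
$c = 18$
$J = 3 \sqrt{3}$ ($J = \sqrt{18 + 9} = \sqrt{27} = 3 \sqrt{3} \approx 5.1962$)
$Q{\left(g,N \right)} = -12 - 3 \sqrt{3}$
$2229 + Q{\left(- 3 \left(-3 + 2\right),-57 \right)} = 2229 - \left(12 + 3 \sqrt{3}\right) = 2217 - 3 \sqrt{3}$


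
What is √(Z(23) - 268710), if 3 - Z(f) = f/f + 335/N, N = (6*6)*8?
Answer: I*√154776478/24 ≈ 518.37*I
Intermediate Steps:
N = 288 (N = 36*8 = 288)
Z(f) = 241/288 (Z(f) = 3 - (f/f + 335/288) = 3 - (1 + 335*(1/288)) = 3 - (1 + 335/288) = 3 - 1*623/288 = 3 - 623/288 = 241/288)
√(Z(23) - 268710) = √(241/288 - 268710) = √(-77388239/288) = I*√154776478/24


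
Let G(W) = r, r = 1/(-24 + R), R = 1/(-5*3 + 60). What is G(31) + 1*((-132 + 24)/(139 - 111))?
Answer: -29448/7553 ≈ -3.8988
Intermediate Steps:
R = 1/45 (R = 1/(-15 + 60) = 1/45 ≈ 0.022222)
r = -45/1079 (r = 1/(-24 + 1/45) = 1/(-1079/45) = -45/1079 ≈ -0.041705)
G(W) = -45/1079
G(31) + 1*((-132 + 24)/(139 - 111)) = -45/1079 + 1*((-132 + 24)/(139 - 111)) = -45/1079 + 1*(-108/28) = -45/1079 + 1*(-108*1/28) = -45/1079 + 1*(-27/7) = -45/1079 - 27/7 = -29448/7553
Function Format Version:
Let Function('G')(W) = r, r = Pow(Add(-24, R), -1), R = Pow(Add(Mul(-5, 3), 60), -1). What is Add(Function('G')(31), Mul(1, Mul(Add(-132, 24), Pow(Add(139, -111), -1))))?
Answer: Rational(-29448, 7553) ≈ -3.8988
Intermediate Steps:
R = Rational(1, 45) (R = Pow(Add(-15, 60), -1) = Pow(45, -1) = Rational(1, 45) ≈ 0.022222)
r = Rational(-45, 1079) (r = Pow(Add(-24, Rational(1, 45)), -1) = Pow(Rational(-1079, 45), -1) = Rational(-45, 1079) ≈ -0.041705)
Function('G')(W) = Rational(-45, 1079)
Add(Function('G')(31), Mul(1, Mul(Add(-132, 24), Pow(Add(139, -111), -1)))) = Add(Rational(-45, 1079), Mul(1, Mul(Add(-132, 24), Pow(Add(139, -111), -1)))) = Add(Rational(-45, 1079), Mul(1, Mul(-108, Pow(28, -1)))) = Add(Rational(-45, 1079), Mul(1, Mul(-108, Rational(1, 28)))) = Add(Rational(-45, 1079), Mul(1, Rational(-27, 7))) = Add(Rational(-45, 1079), Rational(-27, 7)) = Rational(-29448, 7553)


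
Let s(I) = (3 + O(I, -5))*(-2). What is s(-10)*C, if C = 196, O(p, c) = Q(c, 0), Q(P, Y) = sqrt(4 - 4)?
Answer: -1176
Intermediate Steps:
Q(P, Y) = 0 (Q(P, Y) = sqrt(0) = 0)
O(p, c) = 0
s(I) = -6 (s(I) = (3 + 0)*(-2) = 3*(-2) = -6)
s(-10)*C = -6*196 = -1176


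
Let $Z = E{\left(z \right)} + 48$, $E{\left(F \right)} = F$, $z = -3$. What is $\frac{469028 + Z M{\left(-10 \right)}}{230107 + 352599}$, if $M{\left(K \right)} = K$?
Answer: $\frac{234289}{291353} \approx 0.80414$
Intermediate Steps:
$Z = 45$ ($Z = -3 + 48 = 45$)
$\frac{469028 + Z M{\left(-10 \right)}}{230107 + 352599} = \frac{469028 + 45 \left(-10\right)}{230107 + 352599} = \frac{469028 - 450}{582706} = 468578 \cdot \frac{1}{582706} = \frac{234289}{291353}$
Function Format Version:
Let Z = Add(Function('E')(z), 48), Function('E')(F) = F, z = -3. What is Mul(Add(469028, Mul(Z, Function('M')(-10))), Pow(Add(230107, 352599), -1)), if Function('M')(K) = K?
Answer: Rational(234289, 291353) ≈ 0.80414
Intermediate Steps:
Z = 45 (Z = Add(-3, 48) = 45)
Mul(Add(469028, Mul(Z, Function('M')(-10))), Pow(Add(230107, 352599), -1)) = Mul(Add(469028, Mul(45, -10)), Pow(Add(230107, 352599), -1)) = Mul(Add(469028, -450), Pow(582706, -1)) = Mul(468578, Rational(1, 582706)) = Rational(234289, 291353)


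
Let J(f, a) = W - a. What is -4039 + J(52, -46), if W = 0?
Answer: -3993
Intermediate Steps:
J(f, a) = -a (J(f, a) = 0 - a = -a)
-4039 + J(52, -46) = -4039 - 1*(-46) = -4039 + 46 = -3993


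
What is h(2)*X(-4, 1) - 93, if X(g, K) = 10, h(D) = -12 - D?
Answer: -233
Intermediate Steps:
h(2)*X(-4, 1) - 93 = (-12 - 1*2)*10 - 93 = (-12 - 2)*10 - 93 = -14*10 - 93 = -140 - 93 = -233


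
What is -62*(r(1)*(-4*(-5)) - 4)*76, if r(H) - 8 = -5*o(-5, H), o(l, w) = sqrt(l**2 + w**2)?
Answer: -735072 + 471200*sqrt(26) ≈ 1.6676e+6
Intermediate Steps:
r(H) = 8 - 5*sqrt(25 + H**2) (r(H) = 8 - 5*sqrt((-5)**2 + H**2) = 8 - 5*sqrt(25 + H**2))
-62*(r(1)*(-4*(-5)) - 4)*76 = -62*((8 - 5*sqrt(25 + 1**2))*(-4*(-5)) - 4)*76 = -62*((8 - 5*sqrt(25 + 1))*20 - 4)*76 = -62*((8 - 5*sqrt(26))*20 - 4)*76 = -62*((160 - 100*sqrt(26)) - 4)*76 = -62*(156 - 100*sqrt(26))*76 = (-9672 + 6200*sqrt(26))*76 = -735072 + 471200*sqrt(26)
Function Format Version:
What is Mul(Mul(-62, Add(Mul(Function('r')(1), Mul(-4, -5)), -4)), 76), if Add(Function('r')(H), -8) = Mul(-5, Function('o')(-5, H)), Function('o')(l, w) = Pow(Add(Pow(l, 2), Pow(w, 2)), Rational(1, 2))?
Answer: Add(-735072, Mul(471200, Pow(26, Rational(1, 2)))) ≈ 1.6676e+6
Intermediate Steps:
Function('r')(H) = Add(8, Mul(-5, Pow(Add(25, Pow(H, 2)), Rational(1, 2)))) (Function('r')(H) = Add(8, Mul(-5, Pow(Add(Pow(-5, 2), Pow(H, 2)), Rational(1, 2)))) = Add(8, Mul(-5, Pow(Add(25, Pow(H, 2)), Rational(1, 2)))))
Mul(Mul(-62, Add(Mul(Function('r')(1), Mul(-4, -5)), -4)), 76) = Mul(Mul(-62, Add(Mul(Add(8, Mul(-5, Pow(Add(25, Pow(1, 2)), Rational(1, 2)))), Mul(-4, -5)), -4)), 76) = Mul(Mul(-62, Add(Mul(Add(8, Mul(-5, Pow(Add(25, 1), Rational(1, 2)))), 20), -4)), 76) = Mul(Mul(-62, Add(Mul(Add(8, Mul(-5, Pow(26, Rational(1, 2)))), 20), -4)), 76) = Mul(Mul(-62, Add(Add(160, Mul(-100, Pow(26, Rational(1, 2)))), -4)), 76) = Mul(Mul(-62, Add(156, Mul(-100, Pow(26, Rational(1, 2))))), 76) = Mul(Add(-9672, Mul(6200, Pow(26, Rational(1, 2)))), 76) = Add(-735072, Mul(471200, Pow(26, Rational(1, 2))))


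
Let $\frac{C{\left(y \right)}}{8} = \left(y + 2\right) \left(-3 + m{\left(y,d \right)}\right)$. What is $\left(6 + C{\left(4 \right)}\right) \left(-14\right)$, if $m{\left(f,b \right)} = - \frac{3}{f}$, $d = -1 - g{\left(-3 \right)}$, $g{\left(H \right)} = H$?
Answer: $2436$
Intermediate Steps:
$d = 2$ ($d = -1 - -3 = -1 + 3 = 2$)
$C{\left(y \right)} = 8 \left(-3 - \frac{3}{y}\right) \left(2 + y\right)$ ($C{\left(y \right)} = 8 \left(y + 2\right) \left(-3 - \frac{3}{y}\right) = 8 \left(2 + y\right) \left(-3 - \frac{3}{y}\right) = 8 \left(-3 - \frac{3}{y}\right) \left(2 + y\right)$)
$\left(6 + C{\left(4 \right)}\right) \left(-14\right) = \left(6 - \left(168 + 12\right)\right) \left(-14\right) = \left(6 - 180\right) \left(-14\right) = \left(-174\right) \left(-14\right) = 2436$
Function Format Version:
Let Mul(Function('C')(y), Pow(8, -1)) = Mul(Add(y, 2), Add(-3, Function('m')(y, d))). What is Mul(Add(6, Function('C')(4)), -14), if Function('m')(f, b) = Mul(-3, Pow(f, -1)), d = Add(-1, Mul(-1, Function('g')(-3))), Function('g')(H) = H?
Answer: 2436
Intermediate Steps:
d = 2 (d = Add(-1, Mul(-1, -3)) = Add(-1, 3) = 2)
Function('C')(y) = Mul(8, Add(-3, Mul(-3, Pow(y, -1))), Add(2, y)) (Function('C')(y) = Mul(8, Mul(Add(y, 2), Add(-3, Mul(-3, Pow(y, -1))))) = Mul(8, Mul(Add(2, y), Add(-3, Mul(-3, Pow(y, -1))))) = Mul(8, Mul(Add(-3, Mul(-3, Pow(y, -1))), Add(2, y))) = Mul(8, Add(-3, Mul(-3, Pow(y, -1))), Add(2, y)))
Mul(Add(6, Function('C')(4)), -14) = Mul(Add(6, Add(-72, Mul(-48, Pow(4, -1)), Mul(-24, 4))), -14) = Mul(Add(6, Add(-72, Mul(-48, Rational(1, 4)), -96)), -14) = Mul(Add(6, Add(-72, -12, -96)), -14) = Mul(Add(6, -180), -14) = Mul(-174, -14) = 2436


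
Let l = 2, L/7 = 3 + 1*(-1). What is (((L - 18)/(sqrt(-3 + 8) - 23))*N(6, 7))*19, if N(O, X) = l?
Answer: 874/131 + 38*sqrt(5)/131 ≈ 7.3204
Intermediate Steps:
L = 14 (L = 7*(3 + 1*(-1)) = 7*(3 - 1) = 7*2 = 14)
N(O, X) = 2
(((L - 18)/(sqrt(-3 + 8) - 23))*N(6, 7))*19 = (((14 - 18)/(sqrt(-3 + 8) - 23))*2)*19 = (-4/(sqrt(5) - 23)*2)*19 = (-4/(-23 + sqrt(5))*2)*19 = -8/(-23 + sqrt(5))*19 = -152/(-23 + sqrt(5))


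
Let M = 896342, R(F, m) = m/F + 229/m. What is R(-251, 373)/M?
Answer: -40825/41959113533 ≈ -9.7297e-7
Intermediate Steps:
R(F, m) = 229/m + m/F
R(-251, 373)/M = (229/373 + 373/(-251))/896342 = (229*(1/373) + 373*(-1/251))*(1/896342) = (229/373 - 373/251)*(1/896342) = -81650/93623*1/896342 = -40825/41959113533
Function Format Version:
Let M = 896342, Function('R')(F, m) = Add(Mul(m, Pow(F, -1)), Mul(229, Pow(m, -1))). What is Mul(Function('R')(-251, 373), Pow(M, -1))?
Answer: Rational(-40825, 41959113533) ≈ -9.7297e-7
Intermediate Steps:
Function('R')(F, m) = Add(Mul(229, Pow(m, -1)), Mul(m, Pow(F, -1)))
Mul(Function('R')(-251, 373), Pow(M, -1)) = Mul(Add(Mul(229, Pow(373, -1)), Mul(373, Pow(-251, -1))), Pow(896342, -1)) = Mul(Add(Mul(229, Rational(1, 373)), Mul(373, Rational(-1, 251))), Rational(1, 896342)) = Mul(Add(Rational(229, 373), Rational(-373, 251)), Rational(1, 896342)) = Mul(Rational(-81650, 93623), Rational(1, 896342)) = Rational(-40825, 41959113533)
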